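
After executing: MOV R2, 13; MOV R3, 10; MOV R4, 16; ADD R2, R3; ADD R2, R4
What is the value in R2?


Register state trace:
  MOV R2, 13  → R2 = 13
  MOV R3, 10  → R3 = 10
  MOV R4, 16  → R4 = 16
  ADD R2, R3  → R2 = 13 + 10 = 23
  ADD R2, R4  → R2 = 23 + 16 = 39
Final: R2 = 39

39


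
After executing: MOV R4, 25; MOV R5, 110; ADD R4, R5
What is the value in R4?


Register state trace:
  MOV R4, 25  → R4 = 25
  MOV R5, 110  → R5 = 110
  ADD R4, R5  → R4 = 25 + 110 = 135
Final: R4 = 135

135


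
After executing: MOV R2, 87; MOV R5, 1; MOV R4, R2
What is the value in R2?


Register state trace:
  MOV R2, 87  → R2 = 87
  MOV R5, 1  → R5 = 1
  MOV R4, R2  → R4 = 87
Final: R2 = 87

87


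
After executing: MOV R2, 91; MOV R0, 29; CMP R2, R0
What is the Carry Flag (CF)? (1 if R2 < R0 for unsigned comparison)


Register state trace:
  MOV R2, 91  → R2 = 91
  MOV R0, 29  → R0 = 29
  CMP R2, R0  → unsigned 91 - 29: no borrow
  91 >= 29, so CF = 0
CF = 0

0


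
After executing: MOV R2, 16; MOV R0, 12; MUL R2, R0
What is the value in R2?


Register state trace:
  MOV R2, 16  → R2 = 16
  MOV R0, 12  → R0 = 12
  MUL R2, R0  → R2 = 16 * 12 = 192
Final: R2 = 192

192


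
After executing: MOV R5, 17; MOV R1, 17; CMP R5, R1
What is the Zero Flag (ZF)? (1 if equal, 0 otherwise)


Register state trace:
  MOV R5, 17  → R5 = 17
  MOV R1, 17  → R1 = 17
  CMP R5, R1  → computes 17 - 17 = 0
  Result is zero, so values are equal
ZF = 1

1


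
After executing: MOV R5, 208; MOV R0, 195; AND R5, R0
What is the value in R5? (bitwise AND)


Register state trace:
  MOV R5, 208  → R5 = 208 (0b11010000)
  MOV R0, 195  → R0 = 195 (0b11000011)
  AND R5, R0  → R5 = 208 AND 195 = 192 (0b11000000)
Final: R5 = 192

192


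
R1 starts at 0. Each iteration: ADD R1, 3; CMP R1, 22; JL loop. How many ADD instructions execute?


Loop trace (R1 starts at 0, target 22, step 3):
  ADD #1: R1 = 0 + 3 = 3  → 3 < 22, loop
  ADD #2: R1 = 3 + 3 = 6  → 6 < 22, loop
  ADD #3: R1 = 6 + 3 = 9  → 9 < 22, loop
  ADD #4: R1 = 9 + 3 = 12  → 12 < 22, loop
  ADD #5: R1 = 12 + 3 = 15  → 15 < 22, loop
  ADD #6: R1 = 15 + 3 = 18  → 18 < 22, loop
  ADD #7: R1 = 18 + 3 = 21  → 21 < 22, loop
  ADD #8: R1 = 21 + 3 = 24  → 24 >= 22, exit
Total ADD instructions: 8

8


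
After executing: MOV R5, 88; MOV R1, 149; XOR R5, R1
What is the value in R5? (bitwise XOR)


Register state trace:
  MOV R5, 88  → R5 = 88 (0b01011000)
  MOV R1, 149  → R1 = 149 (0b10010101)
  XOR R5, R1  → R5 = 88 XOR 149 = 205 (0b11001101)
Final: R5 = 205

205


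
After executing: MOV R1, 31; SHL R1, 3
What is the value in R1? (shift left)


Register state trace:
  MOV R1, 31  → R1 = 31
  SHL R1, 3  → R1 = 31 << 3 = 31 * 2^3 = 248
Final: R1 = 248

248


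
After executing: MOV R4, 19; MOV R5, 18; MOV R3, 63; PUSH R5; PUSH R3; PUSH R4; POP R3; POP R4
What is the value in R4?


Stack trace (top is rightmost):
  MOV R4, 19  → R4 = 19
  MOV R5, 18  → R5 = 18
  MOV R3, 63  → R3 = 63
  PUSH R5  → stack: [18]
  PUSH R3  → stack: [18, 63]
  PUSH R4  → stack: [18, 63, 19]
  POP R3  → R3 = 19, stack: [18, 63]
  POP R4  → R4 = 63, stack: [18]
Final: R4 = 63

63


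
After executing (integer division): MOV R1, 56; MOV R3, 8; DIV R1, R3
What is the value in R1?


Register state trace:
  MOV R1, 56  → R1 = 56
  MOV R3, 8  → R3 = 8
  DIV R1, R3  → R1 = 56 // 8 = 7
Final: R1 = 7

7


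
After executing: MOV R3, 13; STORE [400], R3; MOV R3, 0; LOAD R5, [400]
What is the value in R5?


Register and memory trace:
  MOV R3, 13  → R3 = 13
  STORE [400], R3  → mem[400] = 13
  MOV R3, 0  → R3 = 0
  LOAD R5, [400]  → R5 = mem[400] = 13
Final: R5 = 13

13


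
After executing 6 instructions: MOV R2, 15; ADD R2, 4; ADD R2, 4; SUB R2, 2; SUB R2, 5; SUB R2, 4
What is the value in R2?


Register state trace:
  MOV R2, 15  → R2 = 15
  ADD R2, 4  → R2 = 15 + 4 = 19
  ADD R2, 4  → R2 = 19 + 4 = 23
  SUB R2, 2  → R2 = 23 - 2 = 21
  SUB R2, 5  → R2 = 21 - 5 = 16
  SUB R2, 4  → R2 = 16 - 4 = 12
Final: R2 = 12

12


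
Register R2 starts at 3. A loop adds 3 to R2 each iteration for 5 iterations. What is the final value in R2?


Starting value: R2 = 3
  Iter 1: R2 = 3 + 3 = 6
  Iter 2: R2 = 6 + 3 = 9
  Iter 3: R2 = 9 + 3 = 12
  Iter 4: R2 = 12 + 3 = 15
  Iter 5: R2 = 15 + 3 = 18
Final: R2 = 18

18


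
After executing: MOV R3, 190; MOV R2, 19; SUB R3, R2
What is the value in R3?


Register state trace:
  MOV R3, 190  → R3 = 190
  MOV R2, 19  → R2 = 19
  SUB R3, R2  → R3 = 190 - 19 = 171
Final: R3 = 171

171


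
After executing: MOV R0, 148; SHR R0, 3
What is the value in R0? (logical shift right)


Register state trace:
  MOV R0, 148  → R0 = 148
  SHR R0, 3  → R0 = 148 >> 3 = 148 // 2^3 = 18
Final: R0 = 18

18


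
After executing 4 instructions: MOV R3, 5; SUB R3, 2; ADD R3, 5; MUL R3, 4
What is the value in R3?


Register state trace:
  MOV R3, 5  → R3 = 5
  SUB R3, 2  → R3 = 5 - 2 = 3
  ADD R3, 5  → R3 = 3 + 5 = 8
  MUL R3, 4  → R3 = 8 * 4 = 32
Final: R3 = 32

32


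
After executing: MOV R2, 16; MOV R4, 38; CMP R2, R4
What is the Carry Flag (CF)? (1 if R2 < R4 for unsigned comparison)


Register state trace:
  MOV R2, 16  → R2 = 16
  MOV R4, 38  → R4 = 38
  CMP R2, R4  → unsigned 16 - 38: borrow occurs
  16 < 38, so CF = 1
CF = 1

1


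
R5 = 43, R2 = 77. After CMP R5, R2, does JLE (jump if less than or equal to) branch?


Trace:
  R5 = 43, R2 = 77
  CMP R5, R2  → compares 43 vs 77
  JLE checks: is 43 less than or equal to 77?
  43 < 77, so condition is true
Branch taken: Yes

Yes


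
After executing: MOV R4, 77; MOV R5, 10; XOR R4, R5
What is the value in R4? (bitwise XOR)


Register state trace:
  MOV R4, 77  → R4 = 77 (0b01001101)
  MOV R5, 10  → R5 = 10 (0b00001010)
  XOR R4, R5  → R4 = 77 XOR 10 = 71 (0b01000111)
Final: R4 = 71

71


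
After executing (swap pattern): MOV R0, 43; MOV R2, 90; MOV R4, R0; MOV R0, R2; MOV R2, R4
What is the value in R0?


Register state trace (swap pattern):
  MOV R0, 43  → R0 = 43
  MOV R2, 90  → R2 = 90
  MOV R4, R0  → R4 = 43  (save R0)
  MOV R0, R2  → R0 = 90  (R0 gets R2's value)
  MOV R2, R4  → R2 = 43  (R2 gets saved value)
Final: R0 = 90

90


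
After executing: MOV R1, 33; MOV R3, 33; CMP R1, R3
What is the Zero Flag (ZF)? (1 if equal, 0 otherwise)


Register state trace:
  MOV R1, 33  → R1 = 33
  MOV R3, 33  → R3 = 33
  CMP R1, R3  → computes 33 - 33 = 0
  Result is zero, so values are equal
ZF = 1

1


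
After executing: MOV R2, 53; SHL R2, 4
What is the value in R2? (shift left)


Register state trace:
  MOV R2, 53  → R2 = 53
  SHL R2, 4  → R2 = 53 << 4 = 53 * 2^4 = 848
Final: R2 = 848

848


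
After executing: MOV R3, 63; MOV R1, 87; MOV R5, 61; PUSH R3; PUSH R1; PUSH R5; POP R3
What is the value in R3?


Stack trace (top is rightmost):
  MOV R3, 63  → R3 = 63
  MOV R1, 87  → R1 = 87
  MOV R5, 61  → R5 = 61
  PUSH R3  → stack: [63]
  PUSH R1  → stack: [63, 87]
  PUSH R5  → stack: [63, 87, 61]
  POP R3  → R3 = 61, stack: [63, 87]
Final: R3 = 61

61


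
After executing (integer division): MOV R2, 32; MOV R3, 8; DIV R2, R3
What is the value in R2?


Register state trace:
  MOV R2, 32  → R2 = 32
  MOV R3, 8  → R3 = 8
  DIV R2, R3  → R2 = 32 // 8 = 4
Final: R2 = 4

4


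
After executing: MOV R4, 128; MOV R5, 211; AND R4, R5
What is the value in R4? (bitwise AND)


Register state trace:
  MOV R4, 128  → R4 = 128 (0b10000000)
  MOV R5, 211  → R5 = 211 (0b11010011)
  AND R4, R5  → R4 = 128 AND 211 = 128 (0b10000000)
Final: R4 = 128

128


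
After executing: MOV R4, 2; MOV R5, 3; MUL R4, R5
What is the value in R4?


Register state trace:
  MOV R4, 2  → R4 = 2
  MOV R5, 3  → R5 = 3
  MUL R4, R5  → R4 = 2 * 3 = 6
Final: R4 = 6

6


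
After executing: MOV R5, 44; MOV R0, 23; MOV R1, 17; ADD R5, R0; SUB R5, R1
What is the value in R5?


Register state trace:
  MOV R5, 44  → R5 = 44
  MOV R0, 23  → R0 = 23
  MOV R1, 17  → R1 = 17
  ADD R5, R0  → R5 = 44 + 23 = 67
  SUB R5, R1  → R5 = 67 - 17 = 50
Final: R5 = 50

50


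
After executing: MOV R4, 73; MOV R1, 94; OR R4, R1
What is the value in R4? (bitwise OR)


Register state trace:
  MOV R4, 73  → R4 = 73 (0b01001001)
  MOV R1, 94  → R1 = 94 (0b01011110)
  OR R4, R1   → R4 = 73 OR 94 = 95 (0b01011111)
Final: R4 = 95

95


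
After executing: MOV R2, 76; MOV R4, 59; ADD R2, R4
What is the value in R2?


Register state trace:
  MOV R2, 76  → R2 = 76
  MOV R4, 59  → R4 = 59
  ADD R2, R4  → R2 = 76 + 59 = 135
Final: R2 = 135

135


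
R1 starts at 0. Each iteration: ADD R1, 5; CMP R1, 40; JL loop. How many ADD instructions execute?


Loop trace (R1 starts at 0, target 40, step 5):
  ADD #1: R1 = 0 + 5 = 5  → 5 < 40, loop
  ADD #2: R1 = 5 + 5 = 10  → 10 < 40, loop
  ADD #3: R1 = 10 + 5 = 15  → 15 < 40, loop
  ADD #4: R1 = 15 + 5 = 20  → 20 < 40, loop
  ADD #5: R1 = 20 + 5 = 25  → 25 < 40, loop
  ADD #6: R1 = 25 + 5 = 30  → 30 < 40, loop
  ADD #7: R1 = 30 + 5 = 35  → 35 < 40, loop
  ADD #8: R1 = 35 + 5 = 40  → 40 >= 40, exit
Total ADD instructions: 8

8


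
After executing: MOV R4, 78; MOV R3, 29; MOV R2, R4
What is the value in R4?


Register state trace:
  MOV R4, 78  → R4 = 78
  MOV R3, 29  → R3 = 29
  MOV R2, R4  → R2 = 78
Final: R4 = 78

78


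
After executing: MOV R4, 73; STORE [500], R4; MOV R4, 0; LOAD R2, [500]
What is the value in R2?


Register and memory trace:
  MOV R4, 73  → R4 = 73
  STORE [500], R4  → mem[500] = 73
  MOV R4, 0  → R4 = 0
  LOAD R2, [500]  → R2 = mem[500] = 73
Final: R2 = 73

73


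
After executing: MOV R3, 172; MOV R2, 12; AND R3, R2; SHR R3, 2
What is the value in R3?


Register state trace:
  MOV R3, 172  → R3 = 172 (0b10101100)
  MOV R2, 12  → R2 = 12 (0b00001100)
  AND R3, R2  → R3 = 172 AND 12 = 12 (0b00001100)
  SHR R3, 2  → R3 = 12 >> 2 = 3
Final: R3 = 3

3


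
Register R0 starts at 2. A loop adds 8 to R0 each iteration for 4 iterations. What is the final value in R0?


Starting value: R0 = 2
  Iter 1: R0 = 2 + 8 = 10
  Iter 2: R0 = 10 + 8 = 18
  Iter 3: R0 = 18 + 8 = 26
  Iter 4: R0 = 26 + 8 = 34
Final: R0 = 34

34


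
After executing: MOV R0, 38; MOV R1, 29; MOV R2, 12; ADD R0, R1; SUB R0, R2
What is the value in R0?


Register state trace:
  MOV R0, 38  → R0 = 38
  MOV R1, 29  → R1 = 29
  MOV R2, 12  → R2 = 12
  ADD R0, R1  → R0 = 38 + 29 = 67
  SUB R0, R2  → R0 = 67 - 12 = 55
Final: R0 = 55

55


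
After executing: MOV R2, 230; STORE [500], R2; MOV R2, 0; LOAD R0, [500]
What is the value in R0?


Register and memory trace:
  MOV R2, 230  → R2 = 230
  STORE [500], R2  → mem[500] = 230
  MOV R2, 0  → R2 = 0
  LOAD R0, [500]  → R0 = mem[500] = 230
Final: R0 = 230

230


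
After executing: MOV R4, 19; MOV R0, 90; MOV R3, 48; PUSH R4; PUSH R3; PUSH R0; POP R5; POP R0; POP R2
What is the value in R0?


Stack trace (top is rightmost):
  MOV R4, 19  → R4 = 19
  MOV R0, 90  → R0 = 90
  MOV R3, 48  → R3 = 48
  PUSH R4  → stack: [19]
  PUSH R3  → stack: [19, 48]
  PUSH R0  → stack: [19, 48, 90]
  POP R5  → R5 = 90, stack: [19, 48]
  POP R0  → R0 = 48, stack: [19]
  POP R2  → R2 = 19, stack: []
Final: R0 = 48

48


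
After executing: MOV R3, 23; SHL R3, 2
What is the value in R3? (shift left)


Register state trace:
  MOV R3, 23  → R3 = 23
  SHL R3, 2  → R3 = 23 << 2 = 23 * 2^2 = 92
Final: R3 = 92

92


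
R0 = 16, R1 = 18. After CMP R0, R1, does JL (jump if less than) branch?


Trace:
  R0 = 16, R1 = 18
  CMP R0, R1  → compares 16 vs 18
  JL checks: is 16 less than 18?
  16 < 18, so condition is true
Branch taken: Yes

Yes


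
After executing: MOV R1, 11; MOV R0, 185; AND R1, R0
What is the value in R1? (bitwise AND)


Register state trace:
  MOV R1, 11  → R1 = 11 (0b00001011)
  MOV R0, 185  → R0 = 185 (0b10111001)
  AND R1, R0  → R1 = 11 AND 185 = 9 (0b00001001)
Final: R1 = 9

9


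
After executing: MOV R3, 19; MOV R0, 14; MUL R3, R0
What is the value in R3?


Register state trace:
  MOV R3, 19  → R3 = 19
  MOV R0, 14  → R0 = 14
  MUL R3, R0  → R3 = 19 * 14 = 266
Final: R3 = 266

266


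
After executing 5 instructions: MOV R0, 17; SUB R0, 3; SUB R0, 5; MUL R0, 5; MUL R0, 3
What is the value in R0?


Register state trace:
  MOV R0, 17  → R0 = 17
  SUB R0, 3  → R0 = 17 - 3 = 14
  SUB R0, 5  → R0 = 14 - 5 = 9
  MUL R0, 5  → R0 = 9 * 5 = 45
  MUL R0, 3  → R0 = 45 * 3 = 135
Final: R0 = 135

135


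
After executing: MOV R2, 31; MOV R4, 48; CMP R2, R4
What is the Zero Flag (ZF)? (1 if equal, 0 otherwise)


Register state trace:
  MOV R2, 31  → R2 = 31
  MOV R4, 48  → R4 = 48
  CMP R2, R4  → computes 31 - 48 = -17
  Result is nonzero, so values are not equal
ZF = 0

0


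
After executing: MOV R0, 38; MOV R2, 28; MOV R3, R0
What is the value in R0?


Register state trace:
  MOV R0, 38  → R0 = 38
  MOV R2, 28  → R2 = 28
  MOV R3, R0  → R3 = 38
Final: R0 = 38

38


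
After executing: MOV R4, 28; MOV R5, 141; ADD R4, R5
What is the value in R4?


Register state trace:
  MOV R4, 28  → R4 = 28
  MOV R5, 141  → R5 = 141
  ADD R4, R5  → R4 = 28 + 141 = 169
Final: R4 = 169

169


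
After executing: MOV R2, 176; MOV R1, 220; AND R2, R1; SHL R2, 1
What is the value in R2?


Register state trace:
  MOV R2, 176  → R2 = 176 (0b10110000)
  MOV R1, 220  → R1 = 220 (0b11011100)
  AND R2, R1  → R2 = 176 AND 220 = 144 (0b10010000)
  SHL R2, 1  → R2 = 144 << 1 = 288
Final: R2 = 288

288


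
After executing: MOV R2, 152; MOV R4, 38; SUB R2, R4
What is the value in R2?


Register state trace:
  MOV R2, 152  → R2 = 152
  MOV R4, 38  → R4 = 38
  SUB R2, R4  → R2 = 152 - 38 = 114
Final: R2 = 114

114


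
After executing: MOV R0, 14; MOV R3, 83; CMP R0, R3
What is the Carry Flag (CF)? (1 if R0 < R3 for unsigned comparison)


Register state trace:
  MOV R0, 14  → R0 = 14
  MOV R3, 83  → R3 = 83
  CMP R0, R3  → unsigned 14 - 83: borrow occurs
  14 < 83, so CF = 1
CF = 1

1


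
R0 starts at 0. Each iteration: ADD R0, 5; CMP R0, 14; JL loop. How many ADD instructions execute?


Loop trace (R0 starts at 0, target 14, step 5):
  ADD #1: R0 = 0 + 5 = 5  → 5 < 14, loop
  ADD #2: R0 = 5 + 5 = 10  → 10 < 14, loop
  ADD #3: R0 = 10 + 5 = 15  → 15 >= 14, exit
Total ADD instructions: 3

3


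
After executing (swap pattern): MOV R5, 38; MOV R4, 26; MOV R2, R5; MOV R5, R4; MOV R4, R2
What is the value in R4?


Register state trace (swap pattern):
  MOV R5, 38  → R5 = 38
  MOV R4, 26  → R4 = 26
  MOV R2, R5  → R2 = 38  (save R5)
  MOV R5, R4  → R5 = 26  (R5 gets R4's value)
  MOV R4, R2  → R4 = 38  (R4 gets saved value)
Final: R4 = 38

38


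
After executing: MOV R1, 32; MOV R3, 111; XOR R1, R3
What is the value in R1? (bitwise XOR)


Register state trace:
  MOV R1, 32  → R1 = 32 (0b00100000)
  MOV R3, 111  → R3 = 111 (0b01101111)
  XOR R1, R3  → R1 = 32 XOR 111 = 79 (0b01001111)
Final: R1 = 79

79


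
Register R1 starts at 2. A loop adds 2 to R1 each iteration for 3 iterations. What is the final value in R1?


Starting value: R1 = 2
  Iter 1: R1 = 2 + 2 = 4
  Iter 2: R1 = 4 + 2 = 6
  Iter 3: R1 = 6 + 2 = 8
Final: R1 = 8

8


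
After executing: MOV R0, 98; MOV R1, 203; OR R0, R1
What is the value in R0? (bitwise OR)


Register state trace:
  MOV R0, 98  → R0 = 98 (0b01100010)
  MOV R1, 203  → R1 = 203 (0b11001011)
  OR R0, R1   → R0 = 98 OR 203 = 235 (0b11101011)
Final: R0 = 235

235


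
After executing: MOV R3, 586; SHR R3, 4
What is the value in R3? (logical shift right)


Register state trace:
  MOV R3, 586  → R3 = 586
  SHR R3, 4  → R3 = 586 >> 4 = 586 // 2^4 = 36
Final: R3 = 36

36


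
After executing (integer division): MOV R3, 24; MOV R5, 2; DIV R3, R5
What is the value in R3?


Register state trace:
  MOV R3, 24  → R3 = 24
  MOV R5, 2  → R5 = 2
  DIV R3, R5  → R3 = 24 // 2 = 12
Final: R3 = 12

12


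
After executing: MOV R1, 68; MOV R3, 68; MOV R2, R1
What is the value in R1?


Register state trace:
  MOV R1, 68  → R1 = 68
  MOV R3, 68  → R3 = 68
  MOV R2, R1  → R2 = 68
Final: R1 = 68

68


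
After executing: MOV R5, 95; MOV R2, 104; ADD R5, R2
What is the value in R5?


Register state trace:
  MOV R5, 95  → R5 = 95
  MOV R2, 104  → R2 = 104
  ADD R5, R2  → R5 = 95 + 104 = 199
Final: R5 = 199

199


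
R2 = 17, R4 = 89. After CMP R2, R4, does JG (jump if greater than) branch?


Trace:
  R2 = 17, R4 = 89
  CMP R2, R4  → compares 17 vs 89
  JG checks: is 17 greater than 89?
  17 < 89, so condition is false
Branch taken: No

No


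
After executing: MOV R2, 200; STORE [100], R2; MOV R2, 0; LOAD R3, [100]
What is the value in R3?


Register and memory trace:
  MOV R2, 200  → R2 = 200
  STORE [100], R2  → mem[100] = 200
  MOV R2, 0  → R2 = 0
  LOAD R3, [100]  → R3 = mem[100] = 200
Final: R3 = 200

200


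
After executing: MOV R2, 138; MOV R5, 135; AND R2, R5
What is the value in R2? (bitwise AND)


Register state trace:
  MOV R2, 138  → R2 = 138 (0b10001010)
  MOV R5, 135  → R5 = 135 (0b10000111)
  AND R2, R5  → R2 = 138 AND 135 = 130 (0b10000010)
Final: R2 = 130

130


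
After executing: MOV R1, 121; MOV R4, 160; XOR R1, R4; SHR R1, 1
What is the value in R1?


Register state trace:
  MOV R1, 121  → R1 = 121 (0b01111001)
  MOV R4, 160  → R4 = 160 (0b10100000)
  XOR R1, R4  → R1 = 121 XOR 160 = 217 (0b11011001)
  SHR R1, 1  → R1 = 217 >> 1 = 108
Final: R1 = 108

108


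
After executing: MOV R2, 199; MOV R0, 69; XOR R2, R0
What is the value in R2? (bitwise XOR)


Register state trace:
  MOV R2, 199  → R2 = 199 (0b11000111)
  MOV R0, 69  → R0 = 69 (0b01000101)
  XOR R2, R0  → R2 = 199 XOR 69 = 130 (0b10000010)
Final: R2 = 130

130


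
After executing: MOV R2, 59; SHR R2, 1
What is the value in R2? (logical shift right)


Register state trace:
  MOV R2, 59  → R2 = 59
  SHR R2, 1  → R2 = 59 >> 1 = 59 // 2^1 = 29
Final: R2 = 29

29


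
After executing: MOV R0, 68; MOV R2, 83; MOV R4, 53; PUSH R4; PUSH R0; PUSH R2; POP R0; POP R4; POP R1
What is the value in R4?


Stack trace (top is rightmost):
  MOV R0, 68  → R0 = 68
  MOV R2, 83  → R2 = 83
  MOV R4, 53  → R4 = 53
  PUSH R4  → stack: [53]
  PUSH R0  → stack: [53, 68]
  PUSH R2  → stack: [53, 68, 83]
  POP R0  → R0 = 83, stack: [53, 68]
  POP R4  → R4 = 68, stack: [53]
  POP R1  → R1 = 53, stack: []
Final: R4 = 68

68


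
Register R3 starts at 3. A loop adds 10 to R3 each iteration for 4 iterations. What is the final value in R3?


Starting value: R3 = 3
  Iter 1: R3 = 3 + 10 = 13
  Iter 2: R3 = 13 + 10 = 23
  Iter 3: R3 = 23 + 10 = 33
  Iter 4: R3 = 33 + 10 = 43
Final: R3 = 43

43


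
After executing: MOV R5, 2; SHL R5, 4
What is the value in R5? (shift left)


Register state trace:
  MOV R5, 2  → R5 = 2
  SHL R5, 4  → R5 = 2 << 4 = 2 * 2^4 = 32
Final: R5 = 32

32


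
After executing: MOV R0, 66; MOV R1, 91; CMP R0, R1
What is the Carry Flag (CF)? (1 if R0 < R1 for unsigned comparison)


Register state trace:
  MOV R0, 66  → R0 = 66
  MOV R1, 91  → R1 = 91
  CMP R0, R1  → unsigned 66 - 91: borrow occurs
  66 < 91, so CF = 1
CF = 1

1


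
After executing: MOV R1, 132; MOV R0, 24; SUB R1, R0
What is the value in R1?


Register state trace:
  MOV R1, 132  → R1 = 132
  MOV R0, 24  → R0 = 24
  SUB R1, R0  → R1 = 132 - 24 = 108
Final: R1 = 108

108


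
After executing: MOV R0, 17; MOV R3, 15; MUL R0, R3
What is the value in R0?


Register state trace:
  MOV R0, 17  → R0 = 17
  MOV R3, 15  → R3 = 15
  MUL R0, R3  → R0 = 17 * 15 = 255
Final: R0 = 255

255


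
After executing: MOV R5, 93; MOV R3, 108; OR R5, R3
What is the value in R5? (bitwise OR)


Register state trace:
  MOV R5, 93  → R5 = 93 (0b01011101)
  MOV R3, 108  → R3 = 108 (0b01101100)
  OR R5, R3   → R5 = 93 OR 108 = 125 (0b01111101)
Final: R5 = 125

125


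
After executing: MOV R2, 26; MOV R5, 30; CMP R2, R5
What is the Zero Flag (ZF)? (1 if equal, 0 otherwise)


Register state trace:
  MOV R2, 26  → R2 = 26
  MOV R5, 30  → R5 = 30
  CMP R2, R5  → computes 26 - 30 = -4
  Result is nonzero, so values are not equal
ZF = 0

0


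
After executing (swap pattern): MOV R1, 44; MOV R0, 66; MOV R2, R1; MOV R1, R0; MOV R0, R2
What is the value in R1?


Register state trace (swap pattern):
  MOV R1, 44  → R1 = 44
  MOV R0, 66  → R0 = 66
  MOV R2, R1  → R2 = 44  (save R1)
  MOV R1, R0  → R1 = 66  (R1 gets R0's value)
  MOV R0, R2  → R0 = 44  (R0 gets saved value)
Final: R1 = 66

66


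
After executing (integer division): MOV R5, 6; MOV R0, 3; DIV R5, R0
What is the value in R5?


Register state trace:
  MOV R5, 6  → R5 = 6
  MOV R0, 3  → R0 = 3
  DIV R5, R0  → R5 = 6 // 3 = 2
Final: R5 = 2

2


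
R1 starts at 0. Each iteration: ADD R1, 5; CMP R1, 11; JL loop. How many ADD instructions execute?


Loop trace (R1 starts at 0, target 11, step 5):
  ADD #1: R1 = 0 + 5 = 5  → 5 < 11, loop
  ADD #2: R1 = 5 + 5 = 10  → 10 < 11, loop
  ADD #3: R1 = 10 + 5 = 15  → 15 >= 11, exit
Total ADD instructions: 3

3


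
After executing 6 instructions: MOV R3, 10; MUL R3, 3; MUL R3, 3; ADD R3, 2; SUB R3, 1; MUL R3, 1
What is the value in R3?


Register state trace:
  MOV R3, 10  → R3 = 10
  MUL R3, 3  → R3 = 10 * 3 = 30
  MUL R3, 3  → R3 = 30 * 3 = 90
  ADD R3, 2  → R3 = 90 + 2 = 92
  SUB R3, 1  → R3 = 92 - 1 = 91
  MUL R3, 1  → R3 = 91 * 1 = 91
Final: R3 = 91

91


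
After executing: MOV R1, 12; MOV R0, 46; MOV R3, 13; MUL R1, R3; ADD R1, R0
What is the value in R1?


Register state trace:
  MOV R1, 12  → R1 = 12
  MOV R0, 46  → R0 = 46
  MOV R3, 13  → R3 = 13
  MUL R1, R3  → R1 = 12 * 13 = 156
  ADD R1, R0  → R1 = 156 + 46 = 202
Final: R1 = 202

202


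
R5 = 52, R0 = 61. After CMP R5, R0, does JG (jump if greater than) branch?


Trace:
  R5 = 52, R0 = 61
  CMP R5, R0  → compares 52 vs 61
  JG checks: is 52 greater than 61?
  52 < 61, so condition is false
Branch taken: No

No


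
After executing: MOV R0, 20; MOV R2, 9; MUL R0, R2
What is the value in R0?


Register state trace:
  MOV R0, 20  → R0 = 20
  MOV R2, 9  → R2 = 9
  MUL R0, R2  → R0 = 20 * 9 = 180
Final: R0 = 180

180


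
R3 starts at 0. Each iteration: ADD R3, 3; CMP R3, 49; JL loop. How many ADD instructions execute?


Loop trace (R3 starts at 0, target 49, step 3):
  ADD #1: R3 = 0 + 3 = 3  → 3 < 49, loop
  ADD #2: R3 = 3 + 3 = 6  → 6 < 49, loop
  ADD #3: R3 = 6 + 3 = 9  → 9 < 49, loop
  ADD #4: R3 = 9 + 3 = 12  → 12 < 49, loop
  ADD #5: R3 = 12 + 3 = 15  → 15 < 49, loop
  ADD #6: R3 = 15 + 3 = 18  → 18 < 49, loop
  ADD #7: R3 = 18 + 3 = 21  → 21 < 49, loop
  ADD #8: R3 = 21 + 3 = 24  → 24 < 49, loop
  ADD #9: R3 = 24 + 3 = 27  → 27 < 49, loop
  ADD #10: R3 = 27 + 3 = 30  → 30 < 49, loop
  ADD #11: R3 = 30 + 3 = 33  → 33 < 49, loop
  ADD #12: R3 = 33 + 3 = 36  → 36 < 49, loop
  ADD #13: R3 = 36 + 3 = 39  → 39 < 49, loop
  ADD #14: R3 = 39 + 3 = 42  → 42 < 49, loop
  ADD #15: R3 = 42 + 3 = 45  → 45 < 49, loop
  ADD #16: R3 = 45 + 3 = 48  → 48 < 49, loop
  ADD #17: R3 = 48 + 3 = 51  → 51 >= 49, exit
Total ADD instructions: 17

17


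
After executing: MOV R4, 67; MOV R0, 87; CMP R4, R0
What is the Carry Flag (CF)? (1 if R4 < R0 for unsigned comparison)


Register state trace:
  MOV R4, 67  → R4 = 67
  MOV R0, 87  → R0 = 87
  CMP R4, R0  → unsigned 67 - 87: borrow occurs
  67 < 87, so CF = 1
CF = 1

1


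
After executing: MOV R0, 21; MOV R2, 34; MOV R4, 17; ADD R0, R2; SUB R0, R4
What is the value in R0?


Register state trace:
  MOV R0, 21  → R0 = 21
  MOV R2, 34  → R2 = 34
  MOV R4, 17  → R4 = 17
  ADD R0, R2  → R0 = 21 + 34 = 55
  SUB R0, R4  → R0 = 55 - 17 = 38
Final: R0 = 38

38


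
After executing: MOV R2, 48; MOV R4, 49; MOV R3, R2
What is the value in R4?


Register state trace:
  MOV R2, 48  → R2 = 48
  MOV R4, 49  → R4 = 49
  MOV R3, R2  → R3 = 48
Final: R4 = 49

49


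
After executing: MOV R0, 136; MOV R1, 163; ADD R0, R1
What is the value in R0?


Register state trace:
  MOV R0, 136  → R0 = 136
  MOV R1, 163  → R1 = 163
  ADD R0, R1  → R0 = 136 + 163 = 299
Final: R0 = 299

299


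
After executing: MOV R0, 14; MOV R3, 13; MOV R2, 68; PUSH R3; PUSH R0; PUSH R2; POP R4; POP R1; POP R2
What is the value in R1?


Stack trace (top is rightmost):
  MOV R0, 14  → R0 = 14
  MOV R3, 13  → R3 = 13
  MOV R2, 68  → R2 = 68
  PUSH R3  → stack: [13]
  PUSH R0  → stack: [13, 14]
  PUSH R2  → stack: [13, 14, 68]
  POP R4  → R4 = 68, stack: [13, 14]
  POP R1  → R1 = 14, stack: [13]
  POP R2  → R2 = 13, stack: []
Final: R1 = 14

14


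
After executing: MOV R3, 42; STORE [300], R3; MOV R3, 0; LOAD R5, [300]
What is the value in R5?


Register and memory trace:
  MOV R3, 42  → R3 = 42
  STORE [300], R3  → mem[300] = 42
  MOV R3, 0  → R3 = 0
  LOAD R5, [300]  → R5 = mem[300] = 42
Final: R5 = 42

42


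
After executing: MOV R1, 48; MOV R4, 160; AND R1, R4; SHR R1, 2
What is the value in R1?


Register state trace:
  MOV R1, 48  → R1 = 48 (0b00110000)
  MOV R4, 160  → R4 = 160 (0b10100000)
  AND R1, R4  → R1 = 48 AND 160 = 32 (0b00100000)
  SHR R1, 2  → R1 = 32 >> 2 = 8
Final: R1 = 8

8


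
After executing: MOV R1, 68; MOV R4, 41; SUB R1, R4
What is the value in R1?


Register state trace:
  MOV R1, 68  → R1 = 68
  MOV R4, 41  → R4 = 41
  SUB R1, R4  → R1 = 68 - 41 = 27
Final: R1 = 27

27


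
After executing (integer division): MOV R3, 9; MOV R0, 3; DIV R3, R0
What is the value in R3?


Register state trace:
  MOV R3, 9  → R3 = 9
  MOV R0, 3  → R0 = 3
  DIV R3, R0  → R3 = 9 // 3 = 3
Final: R3 = 3

3


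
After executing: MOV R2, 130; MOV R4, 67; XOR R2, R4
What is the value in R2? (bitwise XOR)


Register state trace:
  MOV R2, 130  → R2 = 130 (0b10000010)
  MOV R4, 67  → R4 = 67 (0b01000011)
  XOR R2, R4  → R2 = 130 XOR 67 = 193 (0b11000001)
Final: R2 = 193

193


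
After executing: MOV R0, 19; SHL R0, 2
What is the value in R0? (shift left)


Register state trace:
  MOV R0, 19  → R0 = 19
  SHL R0, 2  → R0 = 19 << 2 = 19 * 2^2 = 76
Final: R0 = 76

76


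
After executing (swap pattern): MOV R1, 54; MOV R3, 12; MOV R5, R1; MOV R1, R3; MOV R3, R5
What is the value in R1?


Register state trace (swap pattern):
  MOV R1, 54  → R1 = 54
  MOV R3, 12  → R3 = 12
  MOV R5, R1  → R5 = 54  (save R1)
  MOV R1, R3  → R1 = 12  (R1 gets R3's value)
  MOV R3, R5  → R3 = 54  (R3 gets saved value)
Final: R1 = 12

12


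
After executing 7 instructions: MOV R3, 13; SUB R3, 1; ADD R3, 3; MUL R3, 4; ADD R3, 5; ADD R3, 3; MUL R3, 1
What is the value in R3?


Register state trace:
  MOV R3, 13  → R3 = 13
  SUB R3, 1  → R3 = 13 - 1 = 12
  ADD R3, 3  → R3 = 12 + 3 = 15
  MUL R3, 4  → R3 = 15 * 4 = 60
  ADD R3, 5  → R3 = 60 + 5 = 65
  ADD R3, 3  → R3 = 65 + 3 = 68
  MUL R3, 1  → R3 = 68 * 1 = 68
Final: R3 = 68

68


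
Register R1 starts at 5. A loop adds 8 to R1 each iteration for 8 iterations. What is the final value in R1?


Starting value: R1 = 5
  Iter 1: R1 = 5 + 8 = 13
  Iter 2: R1 = 13 + 8 = 21
  Iter 3: R1 = 21 + 8 = 29
  Iter 4: R1 = 29 + 8 = 37
  Iter 5: R1 = 37 + 8 = 45
  Iter 6: R1 = 45 + 8 = 53
  Iter 7: R1 = 53 + 8 = 61
  Iter 8: R1 = 61 + 8 = 69
Final: R1 = 69

69


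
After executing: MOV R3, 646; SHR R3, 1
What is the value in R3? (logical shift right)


Register state trace:
  MOV R3, 646  → R3 = 646
  SHR R3, 1  → R3 = 646 >> 1 = 646 // 2^1 = 323
Final: R3 = 323

323


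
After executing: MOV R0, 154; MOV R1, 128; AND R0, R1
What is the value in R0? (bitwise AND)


Register state trace:
  MOV R0, 154  → R0 = 154 (0b10011010)
  MOV R1, 128  → R1 = 128 (0b10000000)
  AND R0, R1  → R0 = 154 AND 128 = 128 (0b10000000)
Final: R0 = 128

128


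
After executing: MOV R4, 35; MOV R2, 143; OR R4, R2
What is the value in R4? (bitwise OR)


Register state trace:
  MOV R4, 35  → R4 = 35 (0b00100011)
  MOV R2, 143  → R2 = 143 (0b10001111)
  OR R4, R2   → R4 = 35 OR 143 = 175 (0b10101111)
Final: R4 = 175

175


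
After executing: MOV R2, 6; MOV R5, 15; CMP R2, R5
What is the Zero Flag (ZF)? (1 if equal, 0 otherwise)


Register state trace:
  MOV R2, 6  → R2 = 6
  MOV R5, 15  → R5 = 15
  CMP R2, R5  → computes 6 - 15 = -9
  Result is nonzero, so values are not equal
ZF = 0

0


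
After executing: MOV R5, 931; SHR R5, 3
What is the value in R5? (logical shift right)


Register state trace:
  MOV R5, 931  → R5 = 931
  SHR R5, 3  → R5 = 931 >> 3 = 931 // 2^3 = 116
Final: R5 = 116

116


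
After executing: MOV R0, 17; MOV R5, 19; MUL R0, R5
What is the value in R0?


Register state trace:
  MOV R0, 17  → R0 = 17
  MOV R5, 19  → R5 = 19
  MUL R0, R5  → R0 = 17 * 19 = 323
Final: R0 = 323

323


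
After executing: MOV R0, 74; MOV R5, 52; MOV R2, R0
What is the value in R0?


Register state trace:
  MOV R0, 74  → R0 = 74
  MOV R5, 52  → R5 = 52
  MOV R2, R0  → R2 = 74
Final: R0 = 74

74


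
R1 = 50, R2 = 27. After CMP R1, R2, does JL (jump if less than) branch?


Trace:
  R1 = 50, R2 = 27
  CMP R1, R2  → compares 50 vs 27
  JL checks: is 50 less than 27?
  50 > 27, so condition is false
Branch taken: No

No


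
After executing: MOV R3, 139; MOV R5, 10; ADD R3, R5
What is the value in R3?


Register state trace:
  MOV R3, 139  → R3 = 139
  MOV R5, 10  → R5 = 10
  ADD R3, R5  → R3 = 139 + 10 = 149
Final: R3 = 149

149


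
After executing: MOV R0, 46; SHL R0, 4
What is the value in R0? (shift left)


Register state trace:
  MOV R0, 46  → R0 = 46
  SHL R0, 4  → R0 = 46 << 4 = 46 * 2^4 = 736
Final: R0 = 736

736


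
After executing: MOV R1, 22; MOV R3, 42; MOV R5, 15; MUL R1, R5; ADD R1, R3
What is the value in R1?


Register state trace:
  MOV R1, 22  → R1 = 22
  MOV R3, 42  → R3 = 42
  MOV R5, 15  → R5 = 15
  MUL R1, R5  → R1 = 22 * 15 = 330
  ADD R1, R3  → R1 = 330 + 42 = 372
Final: R1 = 372

372


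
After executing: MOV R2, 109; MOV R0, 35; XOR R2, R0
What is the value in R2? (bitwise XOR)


Register state trace:
  MOV R2, 109  → R2 = 109 (0b01101101)
  MOV R0, 35  → R0 = 35 (0b00100011)
  XOR R2, R0  → R2 = 109 XOR 35 = 78 (0b01001110)
Final: R2 = 78

78


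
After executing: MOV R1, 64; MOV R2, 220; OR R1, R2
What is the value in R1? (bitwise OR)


Register state trace:
  MOV R1, 64  → R1 = 64 (0b01000000)
  MOV R2, 220  → R2 = 220 (0b11011100)
  OR R1, R2   → R1 = 64 OR 220 = 220 (0b11011100)
Final: R1 = 220

220


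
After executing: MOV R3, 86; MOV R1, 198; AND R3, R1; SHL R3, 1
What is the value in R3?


Register state trace:
  MOV R3, 86  → R3 = 86 (0b01010110)
  MOV R1, 198  → R1 = 198 (0b11000110)
  AND R3, R1  → R3 = 86 AND 198 = 70 (0b01000110)
  SHL R3, 1  → R3 = 70 << 1 = 140
Final: R3 = 140

140


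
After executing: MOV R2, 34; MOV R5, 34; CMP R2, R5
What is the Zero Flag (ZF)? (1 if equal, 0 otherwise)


Register state trace:
  MOV R2, 34  → R2 = 34
  MOV R5, 34  → R5 = 34
  CMP R2, R5  → computes 34 - 34 = 0
  Result is zero, so values are equal
ZF = 1

1


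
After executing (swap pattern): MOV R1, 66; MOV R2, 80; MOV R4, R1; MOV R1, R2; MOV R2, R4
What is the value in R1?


Register state trace (swap pattern):
  MOV R1, 66  → R1 = 66
  MOV R2, 80  → R2 = 80
  MOV R4, R1  → R4 = 66  (save R1)
  MOV R1, R2  → R1 = 80  (R1 gets R2's value)
  MOV R2, R4  → R2 = 66  (R2 gets saved value)
Final: R1 = 80

80


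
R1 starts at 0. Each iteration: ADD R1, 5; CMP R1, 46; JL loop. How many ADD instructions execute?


Loop trace (R1 starts at 0, target 46, step 5):
  ADD #1: R1 = 0 + 5 = 5  → 5 < 46, loop
  ADD #2: R1 = 5 + 5 = 10  → 10 < 46, loop
  ADD #3: R1 = 10 + 5 = 15  → 15 < 46, loop
  ADD #4: R1 = 15 + 5 = 20  → 20 < 46, loop
  ADD #5: R1 = 20 + 5 = 25  → 25 < 46, loop
  ADD #6: R1 = 25 + 5 = 30  → 30 < 46, loop
  ADD #7: R1 = 30 + 5 = 35  → 35 < 46, loop
  ADD #8: R1 = 35 + 5 = 40  → 40 < 46, loop
  ADD #9: R1 = 40 + 5 = 45  → 45 < 46, loop
  ADD #10: R1 = 45 + 5 = 50  → 50 >= 46, exit
Total ADD instructions: 10

10


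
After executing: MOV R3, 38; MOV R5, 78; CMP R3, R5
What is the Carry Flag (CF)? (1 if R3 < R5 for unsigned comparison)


Register state trace:
  MOV R3, 38  → R3 = 38
  MOV R5, 78  → R5 = 78
  CMP R3, R5  → unsigned 38 - 78: borrow occurs
  38 < 78, so CF = 1
CF = 1

1


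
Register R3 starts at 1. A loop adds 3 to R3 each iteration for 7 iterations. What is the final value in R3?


Starting value: R3 = 1
  Iter 1: R3 = 1 + 3 = 4
  Iter 2: R3 = 4 + 3 = 7
  Iter 3: R3 = 7 + 3 = 10
  Iter 4: R3 = 10 + 3 = 13
  Iter 5: R3 = 13 + 3 = 16
  Iter 6: R3 = 16 + 3 = 19
  Iter 7: R3 = 19 + 3 = 22
Final: R3 = 22

22


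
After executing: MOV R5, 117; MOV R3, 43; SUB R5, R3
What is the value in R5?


Register state trace:
  MOV R5, 117  → R5 = 117
  MOV R3, 43  → R3 = 43
  SUB R5, R3  → R5 = 117 - 43 = 74
Final: R5 = 74

74


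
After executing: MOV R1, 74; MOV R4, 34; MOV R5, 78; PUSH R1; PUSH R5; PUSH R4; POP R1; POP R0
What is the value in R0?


Stack trace (top is rightmost):
  MOV R1, 74  → R1 = 74
  MOV R4, 34  → R4 = 34
  MOV R5, 78  → R5 = 78
  PUSH R1  → stack: [74]
  PUSH R5  → stack: [74, 78]
  PUSH R4  → stack: [74, 78, 34]
  POP R1  → R1 = 34, stack: [74, 78]
  POP R0  → R0 = 78, stack: [74]
Final: R0 = 78

78


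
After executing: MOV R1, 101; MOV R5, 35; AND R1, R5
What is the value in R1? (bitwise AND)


Register state trace:
  MOV R1, 101  → R1 = 101 (0b01100101)
  MOV R5, 35  → R5 = 35 (0b00100011)
  AND R1, R5  → R1 = 101 AND 35 = 33 (0b00100001)
Final: R1 = 33

33


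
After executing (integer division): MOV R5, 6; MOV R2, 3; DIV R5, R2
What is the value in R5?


Register state trace:
  MOV R5, 6  → R5 = 6
  MOV R2, 3  → R2 = 3
  DIV R5, R2  → R5 = 6 // 3 = 2
Final: R5 = 2

2


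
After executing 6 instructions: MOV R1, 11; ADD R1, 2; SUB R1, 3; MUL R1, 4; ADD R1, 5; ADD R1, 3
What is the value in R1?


Register state trace:
  MOV R1, 11  → R1 = 11
  ADD R1, 2  → R1 = 11 + 2 = 13
  SUB R1, 3  → R1 = 13 - 3 = 10
  MUL R1, 4  → R1 = 10 * 4 = 40
  ADD R1, 5  → R1 = 40 + 5 = 45
  ADD R1, 3  → R1 = 45 + 3 = 48
Final: R1 = 48

48


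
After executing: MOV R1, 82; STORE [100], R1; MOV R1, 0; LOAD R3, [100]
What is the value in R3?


Register and memory trace:
  MOV R1, 82  → R1 = 82
  STORE [100], R1  → mem[100] = 82
  MOV R1, 0  → R1 = 0
  LOAD R3, [100]  → R3 = mem[100] = 82
Final: R3 = 82

82


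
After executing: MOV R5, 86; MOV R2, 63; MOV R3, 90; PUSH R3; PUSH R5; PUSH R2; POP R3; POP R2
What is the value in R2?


Stack trace (top is rightmost):
  MOV R5, 86  → R5 = 86
  MOV R2, 63  → R2 = 63
  MOV R3, 90  → R3 = 90
  PUSH R3  → stack: [90]
  PUSH R5  → stack: [90, 86]
  PUSH R2  → stack: [90, 86, 63]
  POP R3  → R3 = 63, stack: [90, 86]
  POP R2  → R2 = 86, stack: [90]
Final: R2 = 86

86


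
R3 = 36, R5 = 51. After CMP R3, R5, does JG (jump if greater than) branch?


Trace:
  R3 = 36, R5 = 51
  CMP R3, R5  → compares 36 vs 51
  JG checks: is 36 greater than 51?
  36 < 51, so condition is false
Branch taken: No

No


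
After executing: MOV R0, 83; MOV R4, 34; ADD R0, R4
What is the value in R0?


Register state trace:
  MOV R0, 83  → R0 = 83
  MOV R4, 34  → R4 = 34
  ADD R0, R4  → R0 = 83 + 34 = 117
Final: R0 = 117

117


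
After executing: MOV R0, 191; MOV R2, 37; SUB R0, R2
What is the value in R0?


Register state trace:
  MOV R0, 191  → R0 = 191
  MOV R2, 37  → R2 = 37
  SUB R0, R2  → R0 = 191 - 37 = 154
Final: R0 = 154

154


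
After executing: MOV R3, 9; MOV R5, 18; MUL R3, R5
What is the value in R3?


Register state trace:
  MOV R3, 9  → R3 = 9
  MOV R5, 18  → R5 = 18
  MUL R3, R5  → R3 = 9 * 18 = 162
Final: R3 = 162

162


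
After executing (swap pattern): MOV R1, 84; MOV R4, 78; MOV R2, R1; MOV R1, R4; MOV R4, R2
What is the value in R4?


Register state trace (swap pattern):
  MOV R1, 84  → R1 = 84
  MOV R4, 78  → R4 = 78
  MOV R2, R1  → R2 = 84  (save R1)
  MOV R1, R4  → R1 = 78  (R1 gets R4's value)
  MOV R4, R2  → R4 = 84  (R4 gets saved value)
Final: R4 = 84

84


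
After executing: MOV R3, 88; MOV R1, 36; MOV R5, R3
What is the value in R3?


Register state trace:
  MOV R3, 88  → R3 = 88
  MOV R1, 36  → R1 = 36
  MOV R5, R3  → R5 = 88
Final: R3 = 88

88


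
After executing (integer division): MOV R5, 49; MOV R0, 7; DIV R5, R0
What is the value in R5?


Register state trace:
  MOV R5, 49  → R5 = 49
  MOV R0, 7  → R0 = 7
  DIV R5, R0  → R5 = 49 // 7 = 7
Final: R5 = 7

7


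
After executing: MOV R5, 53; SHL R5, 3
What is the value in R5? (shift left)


Register state trace:
  MOV R5, 53  → R5 = 53
  SHL R5, 3  → R5 = 53 << 3 = 53 * 2^3 = 424
Final: R5 = 424

424


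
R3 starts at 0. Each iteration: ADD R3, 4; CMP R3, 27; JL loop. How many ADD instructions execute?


Loop trace (R3 starts at 0, target 27, step 4):
  ADD #1: R3 = 0 + 4 = 4  → 4 < 27, loop
  ADD #2: R3 = 4 + 4 = 8  → 8 < 27, loop
  ADD #3: R3 = 8 + 4 = 12  → 12 < 27, loop
  ADD #4: R3 = 12 + 4 = 16  → 16 < 27, loop
  ADD #5: R3 = 16 + 4 = 20  → 20 < 27, loop
  ADD #6: R3 = 20 + 4 = 24  → 24 < 27, loop
  ADD #7: R3 = 24 + 4 = 28  → 28 >= 27, exit
Total ADD instructions: 7

7


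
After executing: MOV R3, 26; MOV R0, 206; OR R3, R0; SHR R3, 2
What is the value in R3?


Register state trace:
  MOV R3, 26  → R3 = 26 (0b00011010)
  MOV R0, 206  → R0 = 206 (0b11001110)
  OR R3, R0  → R3 = 26 OR 206 = 222 (0b11011110)
  SHR R3, 2  → R3 = 222 >> 2 = 55
Final: R3 = 55

55


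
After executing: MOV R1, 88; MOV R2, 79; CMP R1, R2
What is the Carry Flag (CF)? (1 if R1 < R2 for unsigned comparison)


Register state trace:
  MOV R1, 88  → R1 = 88
  MOV R2, 79  → R2 = 79
  CMP R1, R2  → unsigned 88 - 79: no borrow
  88 >= 79, so CF = 0
CF = 0

0


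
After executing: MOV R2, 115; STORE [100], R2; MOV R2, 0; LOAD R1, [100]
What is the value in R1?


Register and memory trace:
  MOV R2, 115  → R2 = 115
  STORE [100], R2  → mem[100] = 115
  MOV R2, 0  → R2 = 0
  LOAD R1, [100]  → R1 = mem[100] = 115
Final: R1 = 115

115


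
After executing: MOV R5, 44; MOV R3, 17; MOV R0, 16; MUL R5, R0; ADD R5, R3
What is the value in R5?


Register state trace:
  MOV R5, 44  → R5 = 44
  MOV R3, 17  → R3 = 17
  MOV R0, 16  → R0 = 16
  MUL R5, R0  → R5 = 44 * 16 = 704
  ADD R5, R3  → R5 = 704 + 17 = 721
Final: R5 = 721

721


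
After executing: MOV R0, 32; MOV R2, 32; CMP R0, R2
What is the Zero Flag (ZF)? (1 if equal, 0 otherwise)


Register state trace:
  MOV R0, 32  → R0 = 32
  MOV R2, 32  → R2 = 32
  CMP R0, R2  → computes 32 - 32 = 0
  Result is zero, so values are equal
ZF = 1

1


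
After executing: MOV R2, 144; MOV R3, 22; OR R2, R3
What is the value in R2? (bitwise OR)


Register state trace:
  MOV R2, 144  → R2 = 144 (0b10010000)
  MOV R3, 22  → R3 = 22 (0b00010110)
  OR R2, R3   → R2 = 144 OR 22 = 150 (0b10010110)
Final: R2 = 150

150


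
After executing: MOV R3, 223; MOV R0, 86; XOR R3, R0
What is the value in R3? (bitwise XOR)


Register state trace:
  MOV R3, 223  → R3 = 223 (0b11011111)
  MOV R0, 86  → R0 = 86 (0b01010110)
  XOR R3, R0  → R3 = 223 XOR 86 = 137 (0b10001001)
Final: R3 = 137

137


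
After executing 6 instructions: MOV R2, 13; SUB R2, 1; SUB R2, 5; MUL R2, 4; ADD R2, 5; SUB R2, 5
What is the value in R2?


Register state trace:
  MOV R2, 13  → R2 = 13
  SUB R2, 1  → R2 = 13 - 1 = 12
  SUB R2, 5  → R2 = 12 - 5 = 7
  MUL R2, 4  → R2 = 7 * 4 = 28
  ADD R2, 5  → R2 = 28 + 5 = 33
  SUB R2, 5  → R2 = 33 - 5 = 28
Final: R2 = 28

28
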